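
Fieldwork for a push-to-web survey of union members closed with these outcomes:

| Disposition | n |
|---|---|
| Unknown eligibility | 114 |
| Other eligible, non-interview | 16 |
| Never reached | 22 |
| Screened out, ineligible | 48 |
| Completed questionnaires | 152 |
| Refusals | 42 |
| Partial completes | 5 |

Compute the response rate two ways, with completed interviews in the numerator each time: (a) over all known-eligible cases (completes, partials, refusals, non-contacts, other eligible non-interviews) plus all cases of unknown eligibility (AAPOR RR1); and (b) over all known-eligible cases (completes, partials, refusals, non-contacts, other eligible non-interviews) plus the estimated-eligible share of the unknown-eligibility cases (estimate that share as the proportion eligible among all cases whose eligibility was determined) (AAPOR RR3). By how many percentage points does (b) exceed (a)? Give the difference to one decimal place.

Num: 152
Denom: 152 + 5 + 42 + 22 + 16 + 114 = 351
RR1 = 152 / 351 = 0.4330
Determined eligible: 152 + 5 + 42 + 22 + 16 = 237
e = 237 / (237 + 48) = 237 / 285 = 0.8316
Estimated eligible among unknowns: 0.8316 × 114 = 94.80
Denom: 237 + 94.80 = 331.80
RR3 = 152 / 331.80 = 0.4581
Difference = 45.81 − 43.30 = 2.51 percentage points

2.5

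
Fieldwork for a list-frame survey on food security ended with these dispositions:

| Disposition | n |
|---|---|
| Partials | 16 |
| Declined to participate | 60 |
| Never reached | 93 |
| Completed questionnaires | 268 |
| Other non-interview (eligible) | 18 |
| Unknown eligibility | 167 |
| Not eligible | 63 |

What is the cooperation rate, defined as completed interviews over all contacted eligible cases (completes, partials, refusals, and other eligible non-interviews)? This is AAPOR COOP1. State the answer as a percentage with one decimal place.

Top: 268
Base: 268 + 16 + 60 + 18 = 362
COOP1 = 268 / 362 = 0.7403

74.0%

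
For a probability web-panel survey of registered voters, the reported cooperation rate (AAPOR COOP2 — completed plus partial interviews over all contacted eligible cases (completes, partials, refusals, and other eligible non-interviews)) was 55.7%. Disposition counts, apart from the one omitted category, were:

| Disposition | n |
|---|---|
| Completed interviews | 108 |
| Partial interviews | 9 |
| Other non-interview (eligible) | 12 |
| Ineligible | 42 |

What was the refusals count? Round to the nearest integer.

Num → 108 + 9 = 117
COOP2 = 117 / D = 0.557
D = 117 / 0.557 = 210.1
Rest of base = 129
refusals = 210.1 − 129 ≈ 81

81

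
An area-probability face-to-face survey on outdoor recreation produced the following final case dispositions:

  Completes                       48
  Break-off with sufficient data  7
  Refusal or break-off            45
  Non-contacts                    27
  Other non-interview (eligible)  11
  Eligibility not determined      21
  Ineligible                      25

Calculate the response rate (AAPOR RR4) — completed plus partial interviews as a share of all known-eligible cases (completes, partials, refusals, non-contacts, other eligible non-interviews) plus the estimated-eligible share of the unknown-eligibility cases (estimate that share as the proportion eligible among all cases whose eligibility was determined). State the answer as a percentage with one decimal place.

Numerator: 48 + 7 = 55
Determined eligible: 48 + 7 + 45 + 27 + 11 = 138
e = 138 / (138 + 25) = 138 / 163 = 0.8466
Estimated eligible among unknowns: 0.8466 × 21 = 17.78
Denominator: 138 + 17.78 = 155.78
RR4 = 55 / 155.78 = 0.3531

35.3%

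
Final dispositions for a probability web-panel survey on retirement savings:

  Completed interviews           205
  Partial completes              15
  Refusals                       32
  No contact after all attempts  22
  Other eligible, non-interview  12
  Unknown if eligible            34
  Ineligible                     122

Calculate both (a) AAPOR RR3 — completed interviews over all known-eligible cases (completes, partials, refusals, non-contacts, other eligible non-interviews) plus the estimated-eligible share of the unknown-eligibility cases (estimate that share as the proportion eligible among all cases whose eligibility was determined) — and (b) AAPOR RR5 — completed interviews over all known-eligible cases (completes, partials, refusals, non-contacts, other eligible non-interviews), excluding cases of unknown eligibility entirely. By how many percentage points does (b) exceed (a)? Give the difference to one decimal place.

Top = 205
Determined eligible = 205 + 15 + 32 + 22 + 12 = 286
e = 286 / (286 + 122) = 286 / 408 = 0.7010
e × U = 0.7010 × 34 = 23.83
Denom = 286 + 23.83 = 309.83
RR3 = 205 / 309.83 = 0.6617
Denom = 205 + 15 + 32 + 22 + 12 = 286
RR5 = 205 / 286 = 0.7168
Difference = 71.68 − 66.17 = 5.51 percentage points

5.5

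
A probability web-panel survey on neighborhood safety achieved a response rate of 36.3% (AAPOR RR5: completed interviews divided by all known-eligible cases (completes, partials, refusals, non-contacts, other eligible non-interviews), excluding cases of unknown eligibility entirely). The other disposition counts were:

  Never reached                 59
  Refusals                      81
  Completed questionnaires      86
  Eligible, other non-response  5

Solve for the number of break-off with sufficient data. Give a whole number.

RR5 = 86 / D = 0.363
D = 86 / 0.363 = 236.9
Other denominator terms total 231
break-off with sufficient data = 236.9 − 231 ≈ 6

6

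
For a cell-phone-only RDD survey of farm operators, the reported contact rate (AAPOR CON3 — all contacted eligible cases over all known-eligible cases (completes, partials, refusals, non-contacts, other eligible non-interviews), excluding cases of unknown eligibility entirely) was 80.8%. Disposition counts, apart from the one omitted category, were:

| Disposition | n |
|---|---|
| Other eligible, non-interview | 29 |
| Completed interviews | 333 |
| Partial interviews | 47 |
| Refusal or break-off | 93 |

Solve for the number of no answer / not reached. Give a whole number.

Num: 333 + 47 + 93 + 29 = 502
CON3 = 502 / D = 0.808
D = 502 / 0.808 = 621.3
Other denominator terms total 502
no answer / not reached = 621.3 − 502 ≈ 119

119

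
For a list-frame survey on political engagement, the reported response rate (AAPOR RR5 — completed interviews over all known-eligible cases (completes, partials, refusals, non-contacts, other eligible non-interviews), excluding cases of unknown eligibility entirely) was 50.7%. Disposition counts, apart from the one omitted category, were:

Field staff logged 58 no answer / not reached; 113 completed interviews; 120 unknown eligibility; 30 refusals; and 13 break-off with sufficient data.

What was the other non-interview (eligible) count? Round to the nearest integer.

9

RR5 = 113 / D = 0.507
D = 113 / 0.507 = 222.9
Rest of base = 214
other non-interview (eligible) = 222.9 − 214 ≈ 9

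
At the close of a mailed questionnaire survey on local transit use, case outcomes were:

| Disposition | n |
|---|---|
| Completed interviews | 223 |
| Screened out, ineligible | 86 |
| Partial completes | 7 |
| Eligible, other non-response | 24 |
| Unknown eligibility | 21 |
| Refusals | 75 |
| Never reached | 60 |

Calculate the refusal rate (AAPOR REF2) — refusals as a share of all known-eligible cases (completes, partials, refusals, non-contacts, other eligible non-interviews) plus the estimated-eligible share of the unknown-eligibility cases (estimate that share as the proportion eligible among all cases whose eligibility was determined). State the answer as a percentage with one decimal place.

Top = 75
Determined eligible = 223 + 7 + 75 + 60 + 24 = 389
e = 389 / (389 + 86) = 389 / 475 = 0.8189
e × U = 0.8189 × 21 = 17.20
Base = 389 + 17.20 = 406.20
REF2 = 75 / 406.20 = 0.1846

18.5%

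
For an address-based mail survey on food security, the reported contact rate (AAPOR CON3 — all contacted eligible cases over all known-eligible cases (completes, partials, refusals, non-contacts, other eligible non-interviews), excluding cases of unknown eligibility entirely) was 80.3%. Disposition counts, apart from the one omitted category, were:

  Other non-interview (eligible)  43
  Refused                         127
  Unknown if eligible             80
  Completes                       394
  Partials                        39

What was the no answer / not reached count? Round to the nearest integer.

Num = 394 + 39 + 127 + 43 = 603
CON3 = 603 / D = 0.803
D = 603 / 0.803 = 750.9
Remaining denominator categories sum to 603
no answer / not reached = 750.9 − 603 ≈ 148

148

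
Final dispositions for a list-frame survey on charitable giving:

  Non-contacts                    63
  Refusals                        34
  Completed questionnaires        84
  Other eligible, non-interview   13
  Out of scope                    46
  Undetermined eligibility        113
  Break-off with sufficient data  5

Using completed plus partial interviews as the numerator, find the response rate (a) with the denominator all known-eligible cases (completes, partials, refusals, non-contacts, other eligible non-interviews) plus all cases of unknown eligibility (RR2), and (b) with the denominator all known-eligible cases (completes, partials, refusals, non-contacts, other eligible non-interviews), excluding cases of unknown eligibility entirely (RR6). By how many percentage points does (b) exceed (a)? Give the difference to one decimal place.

16.2

Top: 84 + 5 = 89
Denom: 84 + 5 + 34 + 63 + 13 + 113 = 312
RR2 = 89 / 312 = 0.2853
Denom: 84 + 5 + 34 + 63 + 13 = 199
RR6 = 89 / 199 = 0.4472
Difference = 44.72 − 28.53 = 16.19 percentage points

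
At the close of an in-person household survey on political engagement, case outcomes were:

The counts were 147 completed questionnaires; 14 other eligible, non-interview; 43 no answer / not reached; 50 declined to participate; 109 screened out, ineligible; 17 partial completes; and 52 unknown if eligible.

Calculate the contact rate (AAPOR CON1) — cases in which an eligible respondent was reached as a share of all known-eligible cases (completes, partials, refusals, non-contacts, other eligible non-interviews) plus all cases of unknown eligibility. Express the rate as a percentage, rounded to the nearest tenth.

70.6%

Num: 147 + 17 + 50 + 14 = 228
Base: 147 + 17 + 50 + 43 + 14 + 52 = 323
CON1 = 228 / 323 = 0.7059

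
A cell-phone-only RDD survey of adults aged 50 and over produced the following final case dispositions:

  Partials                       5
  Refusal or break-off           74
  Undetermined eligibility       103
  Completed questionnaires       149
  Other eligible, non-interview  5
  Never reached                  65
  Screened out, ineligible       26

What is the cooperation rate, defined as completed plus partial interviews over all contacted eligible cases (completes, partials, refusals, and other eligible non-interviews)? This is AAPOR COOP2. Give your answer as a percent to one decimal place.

66.1%

Top = 149 + 5 = 154
Denominator = 149 + 5 + 74 + 5 = 233
COOP2 = 154 / 233 = 0.6609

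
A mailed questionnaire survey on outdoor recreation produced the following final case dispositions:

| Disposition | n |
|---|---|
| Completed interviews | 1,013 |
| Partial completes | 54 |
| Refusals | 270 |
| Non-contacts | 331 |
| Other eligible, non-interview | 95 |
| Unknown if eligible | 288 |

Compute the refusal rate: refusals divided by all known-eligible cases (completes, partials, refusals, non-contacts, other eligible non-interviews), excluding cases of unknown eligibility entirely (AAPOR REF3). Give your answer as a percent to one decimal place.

Top → 270
Denominator → 1013 + 54 + 270 + 331 + 95 = 1763
REF3 = 270 / 1763 = 0.1531

15.3%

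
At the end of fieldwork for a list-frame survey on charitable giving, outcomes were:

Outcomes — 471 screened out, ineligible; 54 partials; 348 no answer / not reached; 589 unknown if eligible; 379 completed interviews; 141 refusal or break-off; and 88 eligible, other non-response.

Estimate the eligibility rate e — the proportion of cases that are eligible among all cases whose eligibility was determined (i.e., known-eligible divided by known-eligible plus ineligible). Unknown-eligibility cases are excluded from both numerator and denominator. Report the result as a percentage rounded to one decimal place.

Determined eligible = 379 + 54 + 141 + 348 + 88 = 1010
e = 1010 / (1010 + 471) = 1010 / 1481 = 0.6820

68.2%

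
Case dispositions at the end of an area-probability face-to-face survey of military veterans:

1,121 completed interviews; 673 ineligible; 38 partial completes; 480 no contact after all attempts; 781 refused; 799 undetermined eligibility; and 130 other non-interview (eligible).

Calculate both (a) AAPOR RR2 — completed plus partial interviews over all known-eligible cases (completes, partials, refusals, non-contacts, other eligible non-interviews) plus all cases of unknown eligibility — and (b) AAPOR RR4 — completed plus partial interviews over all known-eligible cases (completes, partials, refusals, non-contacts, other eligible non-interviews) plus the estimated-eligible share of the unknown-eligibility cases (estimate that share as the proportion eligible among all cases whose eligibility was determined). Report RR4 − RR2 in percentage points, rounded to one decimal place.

Top → 1121 + 38 = 1159
Denom → 1121 + 38 + 781 + 480 + 130 + 799 = 3349
RR2 = 1159 / 3349 = 0.3461
Determined eligible → 1121 + 38 + 781 + 480 + 130 = 2550
e = 2550 / (2550 + 673) = 2550 / 3223 = 0.7912
Eligible share of unknowns → 0.7912 × 799 = 632.17
Denom → 2550 + 632.17 = 3182.17
RR4 = 1159 / 3182.17 = 0.3642
Difference = 36.42 − 34.61 = 1.81 percentage points

1.8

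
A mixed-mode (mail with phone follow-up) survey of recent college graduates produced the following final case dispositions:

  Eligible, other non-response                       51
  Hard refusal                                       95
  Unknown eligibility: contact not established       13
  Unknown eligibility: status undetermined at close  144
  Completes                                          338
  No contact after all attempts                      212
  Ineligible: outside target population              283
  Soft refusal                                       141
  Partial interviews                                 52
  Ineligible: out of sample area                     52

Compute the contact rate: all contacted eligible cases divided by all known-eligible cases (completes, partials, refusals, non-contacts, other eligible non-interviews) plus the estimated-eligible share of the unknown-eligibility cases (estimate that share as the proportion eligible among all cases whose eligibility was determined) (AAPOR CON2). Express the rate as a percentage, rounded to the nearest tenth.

Refusal or break-off = 95 + 141 = 236
Unknown if eligible = 13 + 144 = 157
Not eligible = 283 + 52 = 335
Numerator → 338 + 52 + 236 + 51 = 677
Eligible (known) → 338 + 52 + 236 + 212 + 51 = 889
e = 889 / (889 + 335) = 889 / 1224 = 0.7263
Estimated eligible among unknowns → 0.7263 × 157 = 114.03
Denom → 889 + 114.03 = 1003.03
CON2 = 677 / 1003.03 = 0.6750

67.5%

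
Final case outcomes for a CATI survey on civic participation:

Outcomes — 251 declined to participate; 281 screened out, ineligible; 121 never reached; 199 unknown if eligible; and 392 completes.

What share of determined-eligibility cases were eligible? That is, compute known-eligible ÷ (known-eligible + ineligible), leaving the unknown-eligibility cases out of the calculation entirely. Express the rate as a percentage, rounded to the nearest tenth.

Known eligible → 392 + 251 + 121 = 764
e = 764 / (764 + 281) = 764 / 1045 = 0.7311

73.1%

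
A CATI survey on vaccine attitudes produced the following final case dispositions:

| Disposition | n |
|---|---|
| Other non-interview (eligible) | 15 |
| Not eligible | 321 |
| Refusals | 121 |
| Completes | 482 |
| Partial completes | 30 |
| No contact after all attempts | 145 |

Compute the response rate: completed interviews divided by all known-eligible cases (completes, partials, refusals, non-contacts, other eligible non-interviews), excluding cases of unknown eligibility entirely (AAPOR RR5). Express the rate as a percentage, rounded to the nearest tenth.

Top → 482
Denominator → 482 + 30 + 121 + 145 + 15 = 793
RR5 = 482 / 793 = 0.6078

60.8%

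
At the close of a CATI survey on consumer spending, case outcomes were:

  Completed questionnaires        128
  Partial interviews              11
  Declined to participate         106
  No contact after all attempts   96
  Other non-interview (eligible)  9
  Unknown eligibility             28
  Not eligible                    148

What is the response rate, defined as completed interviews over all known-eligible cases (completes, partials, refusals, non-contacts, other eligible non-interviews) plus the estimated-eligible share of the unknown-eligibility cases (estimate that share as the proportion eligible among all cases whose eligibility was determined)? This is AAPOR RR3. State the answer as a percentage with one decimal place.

Num = 128
Eligible (known) = 128 + 11 + 106 + 96 + 9 = 350
e = 350 / (350 + 148) = 350 / 498 = 0.7028
e × U = 0.7028 × 28 = 19.68
Denominator = 350 + 19.68 = 369.68
RR3 = 128 / 369.68 = 0.3462

34.6%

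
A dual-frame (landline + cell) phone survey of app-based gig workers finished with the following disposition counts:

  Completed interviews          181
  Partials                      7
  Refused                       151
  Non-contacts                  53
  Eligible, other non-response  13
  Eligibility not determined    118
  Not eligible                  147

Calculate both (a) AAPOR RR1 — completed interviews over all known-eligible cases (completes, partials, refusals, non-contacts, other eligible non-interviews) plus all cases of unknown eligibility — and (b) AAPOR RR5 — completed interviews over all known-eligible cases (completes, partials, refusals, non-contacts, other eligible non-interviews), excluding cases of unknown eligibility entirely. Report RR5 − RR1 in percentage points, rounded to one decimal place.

10.1

Top → 181
Base → 181 + 7 + 151 + 53 + 13 + 118 = 523
RR1 = 181 / 523 = 0.3461
Base → 181 + 7 + 151 + 53 + 13 = 405
RR5 = 181 / 405 = 0.4469
Difference = 44.69 − 34.61 = 10.08 percentage points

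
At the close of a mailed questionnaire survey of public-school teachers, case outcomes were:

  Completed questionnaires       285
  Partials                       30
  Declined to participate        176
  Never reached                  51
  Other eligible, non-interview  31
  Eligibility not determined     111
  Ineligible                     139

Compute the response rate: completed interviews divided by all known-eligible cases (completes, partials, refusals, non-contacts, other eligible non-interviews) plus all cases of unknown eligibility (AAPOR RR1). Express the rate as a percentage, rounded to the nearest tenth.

Top → 285
Denominator → 285 + 30 + 176 + 51 + 31 + 111 = 684
RR1 = 285 / 684 = 0.4167

41.7%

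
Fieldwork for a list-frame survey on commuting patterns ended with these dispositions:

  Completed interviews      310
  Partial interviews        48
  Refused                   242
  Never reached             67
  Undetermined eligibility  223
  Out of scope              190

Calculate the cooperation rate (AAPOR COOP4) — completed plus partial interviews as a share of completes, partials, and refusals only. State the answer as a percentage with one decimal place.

Numerator = 310 + 48 = 358
Denom = 310 + 48 + 242 = 600
COOP4 = 358 / 600 = 0.5967

59.7%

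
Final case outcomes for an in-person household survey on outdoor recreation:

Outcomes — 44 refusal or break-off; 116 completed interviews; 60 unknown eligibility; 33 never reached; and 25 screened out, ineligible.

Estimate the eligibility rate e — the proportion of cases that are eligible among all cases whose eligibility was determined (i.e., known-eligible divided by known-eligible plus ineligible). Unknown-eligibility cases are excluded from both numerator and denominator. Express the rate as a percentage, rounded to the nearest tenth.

Determined eligible → 116 + 44 + 33 = 193
e = 193 / (193 + 25) = 193 / 218 = 0.8853

88.5%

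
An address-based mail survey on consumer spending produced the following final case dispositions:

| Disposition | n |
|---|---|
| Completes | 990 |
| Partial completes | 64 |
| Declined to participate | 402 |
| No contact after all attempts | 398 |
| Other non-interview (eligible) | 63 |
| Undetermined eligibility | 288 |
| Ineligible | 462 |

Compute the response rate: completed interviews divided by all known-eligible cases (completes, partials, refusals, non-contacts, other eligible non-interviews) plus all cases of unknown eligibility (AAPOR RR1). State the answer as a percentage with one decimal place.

44.9%

Top = 990
Base = 990 + 64 + 402 + 398 + 63 + 288 = 2205
RR1 = 990 / 2205 = 0.4490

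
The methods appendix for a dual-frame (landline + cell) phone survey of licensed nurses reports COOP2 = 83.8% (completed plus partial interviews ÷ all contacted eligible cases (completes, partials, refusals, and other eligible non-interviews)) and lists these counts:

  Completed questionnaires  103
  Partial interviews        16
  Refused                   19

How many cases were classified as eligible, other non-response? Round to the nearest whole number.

4

Numerator: 103 + 16 = 119
COOP2 = 119 / D = 0.838
D = 119 / 0.838 = 142.0
Rest of base = 138
eligible, other non-response = 142.0 − 138 ≈ 4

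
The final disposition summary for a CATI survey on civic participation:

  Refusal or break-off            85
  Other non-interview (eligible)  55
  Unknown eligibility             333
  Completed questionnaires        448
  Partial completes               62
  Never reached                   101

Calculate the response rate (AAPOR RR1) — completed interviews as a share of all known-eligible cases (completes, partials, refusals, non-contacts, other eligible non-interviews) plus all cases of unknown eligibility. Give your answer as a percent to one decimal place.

Numerator → 448
Denom → 448 + 62 + 85 + 101 + 55 + 333 = 1084
RR1 = 448 / 1084 = 0.4133

41.3%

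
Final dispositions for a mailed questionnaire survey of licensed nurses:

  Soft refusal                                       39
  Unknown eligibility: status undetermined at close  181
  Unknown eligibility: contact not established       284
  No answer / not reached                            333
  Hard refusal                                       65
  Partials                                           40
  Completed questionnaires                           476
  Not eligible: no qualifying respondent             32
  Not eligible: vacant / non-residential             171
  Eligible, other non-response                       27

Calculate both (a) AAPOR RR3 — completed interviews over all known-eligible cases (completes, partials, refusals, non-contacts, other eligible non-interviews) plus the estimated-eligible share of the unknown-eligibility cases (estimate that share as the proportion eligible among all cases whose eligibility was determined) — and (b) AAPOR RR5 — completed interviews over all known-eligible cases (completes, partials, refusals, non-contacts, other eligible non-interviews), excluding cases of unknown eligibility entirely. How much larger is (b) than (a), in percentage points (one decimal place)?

13.7

Refusals = 65 + 39 = 104
Unknown if eligible = 284 + 181 = 465
Ineligible = 32 + 171 = 203
Top: 476
Determined eligible: 476 + 40 + 104 + 333 + 27 = 980
e = 980 / (980 + 203) = 980 / 1183 = 0.8284
Eligible share of unknowns: 0.8284 × 465 = 385.21
Base: 980 + 385.21 = 1365.21
RR3 = 476 / 1365.21 = 0.3487
Base: 476 + 40 + 104 + 333 + 27 = 980
RR5 = 476 / 980 = 0.4857
Difference = 48.57 − 34.87 = 13.70 percentage points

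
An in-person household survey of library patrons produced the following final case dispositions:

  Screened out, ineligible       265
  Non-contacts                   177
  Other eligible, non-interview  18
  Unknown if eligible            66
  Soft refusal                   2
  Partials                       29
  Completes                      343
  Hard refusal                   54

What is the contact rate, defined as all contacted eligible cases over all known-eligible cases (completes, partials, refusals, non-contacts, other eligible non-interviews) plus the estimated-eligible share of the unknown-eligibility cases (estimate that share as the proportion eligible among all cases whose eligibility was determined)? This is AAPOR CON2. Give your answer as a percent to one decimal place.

Declined to participate = 54 + 2 = 56
Top → 343 + 29 + 56 + 18 = 446
Known eligible → 343 + 29 + 56 + 177 + 18 = 623
e = 623 / (623 + 265) = 623 / 888 = 0.7016
e × U → 0.7016 × 66 = 46.31
Denominator → 623 + 46.31 = 669.31
CON2 = 446 / 669.31 = 0.6664

66.6%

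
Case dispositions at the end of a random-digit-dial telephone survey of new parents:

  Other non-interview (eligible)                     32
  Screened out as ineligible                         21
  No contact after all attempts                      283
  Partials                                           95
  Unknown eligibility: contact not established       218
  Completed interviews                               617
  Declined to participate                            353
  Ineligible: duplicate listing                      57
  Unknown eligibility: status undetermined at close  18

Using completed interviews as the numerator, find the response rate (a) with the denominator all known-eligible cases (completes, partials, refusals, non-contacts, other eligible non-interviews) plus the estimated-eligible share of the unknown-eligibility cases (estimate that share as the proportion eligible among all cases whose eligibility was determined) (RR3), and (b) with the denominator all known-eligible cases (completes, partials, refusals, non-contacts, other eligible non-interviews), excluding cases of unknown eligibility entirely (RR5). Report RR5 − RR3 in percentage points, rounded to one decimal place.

Eligibility not determined = 218 + 18 = 236
Not eligible = 21 + 57 = 78
Top = 617
Eligible (known) = 617 + 95 + 353 + 283 + 32 = 1380
e = 1380 / (1380 + 78) = 1380 / 1458 = 0.9465
e × U = 0.9465 × 236 = 223.37
Base = 1380 + 223.37 = 1603.37
RR3 = 617 / 1603.37 = 0.3848
Base = 617 + 95 + 353 + 283 + 32 = 1380
RR5 = 617 / 1380 = 0.4471
Difference = 44.71 − 38.48 = 6.23 percentage points

6.2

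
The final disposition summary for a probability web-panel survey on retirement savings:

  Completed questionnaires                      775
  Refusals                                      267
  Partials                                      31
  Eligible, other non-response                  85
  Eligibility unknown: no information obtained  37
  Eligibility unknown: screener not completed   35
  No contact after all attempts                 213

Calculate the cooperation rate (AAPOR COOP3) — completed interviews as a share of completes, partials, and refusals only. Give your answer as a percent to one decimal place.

72.2%

Eligibility not determined = 35 + 37 = 72
Top → 775
Denom → 775 + 31 + 267 = 1073
COOP3 = 775 / 1073 = 0.7223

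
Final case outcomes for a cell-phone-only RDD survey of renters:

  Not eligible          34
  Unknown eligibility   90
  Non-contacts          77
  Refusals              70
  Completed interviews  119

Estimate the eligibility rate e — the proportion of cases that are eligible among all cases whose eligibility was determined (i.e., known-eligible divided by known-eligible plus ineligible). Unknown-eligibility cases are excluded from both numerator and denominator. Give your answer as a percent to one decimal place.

Determined eligible = 119 + 70 + 77 = 266
e = 266 / (266 + 34) = 266 / 300 = 0.8867

88.7%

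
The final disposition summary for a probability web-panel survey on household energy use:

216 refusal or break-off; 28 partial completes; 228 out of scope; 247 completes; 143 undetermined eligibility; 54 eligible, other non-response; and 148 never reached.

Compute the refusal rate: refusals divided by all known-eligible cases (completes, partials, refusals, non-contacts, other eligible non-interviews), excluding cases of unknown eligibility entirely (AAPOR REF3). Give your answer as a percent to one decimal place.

Num = 216
Base = 247 + 28 + 216 + 148 + 54 = 693
REF3 = 216 / 693 = 0.3117

31.2%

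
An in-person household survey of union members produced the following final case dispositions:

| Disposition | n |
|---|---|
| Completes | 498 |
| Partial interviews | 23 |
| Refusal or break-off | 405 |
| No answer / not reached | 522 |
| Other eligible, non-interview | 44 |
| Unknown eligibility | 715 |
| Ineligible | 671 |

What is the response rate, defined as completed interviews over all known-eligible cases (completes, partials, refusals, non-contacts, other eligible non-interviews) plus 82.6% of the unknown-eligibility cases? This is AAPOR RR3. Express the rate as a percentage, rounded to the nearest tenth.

23.9%

Numerator: 498
Determined eligible: 498 + 23 + 405 + 522 + 44 = 1492
e × U: 0.8260 × 715 = 590.59
Denominator: 1492 + 590.59 = 2082.59
RR3 = 498 / 2082.59 = 0.2391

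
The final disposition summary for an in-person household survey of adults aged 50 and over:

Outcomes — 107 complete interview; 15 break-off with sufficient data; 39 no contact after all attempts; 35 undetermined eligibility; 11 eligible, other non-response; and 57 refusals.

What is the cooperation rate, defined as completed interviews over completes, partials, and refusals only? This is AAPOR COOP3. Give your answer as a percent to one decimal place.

59.8%

Num = 107
Denom = 107 + 15 + 57 = 179
COOP3 = 107 / 179 = 0.5978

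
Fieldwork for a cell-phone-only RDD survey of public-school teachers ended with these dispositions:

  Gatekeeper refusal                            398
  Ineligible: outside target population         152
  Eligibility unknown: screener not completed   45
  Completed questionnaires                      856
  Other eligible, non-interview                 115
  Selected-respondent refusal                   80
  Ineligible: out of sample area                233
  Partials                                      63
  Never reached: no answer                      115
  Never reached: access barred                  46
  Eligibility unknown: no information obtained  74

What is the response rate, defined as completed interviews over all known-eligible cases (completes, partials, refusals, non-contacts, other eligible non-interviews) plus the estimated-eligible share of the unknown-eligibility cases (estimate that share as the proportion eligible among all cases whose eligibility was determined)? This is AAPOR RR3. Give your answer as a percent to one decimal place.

48.4%

Refusals = 398 + 80 = 478
No answer / not reached = 115 + 46 = 161
Unknown if eligible = 45 + 74 = 119
Screened out, ineligible = 152 + 233 = 385
Top: 856
Determined eligible: 856 + 63 + 478 + 161 + 115 = 1673
e = 1673 / (1673 + 385) = 1673 / 2058 = 0.8129
e × U: 0.8129 × 119 = 96.74
Denom: 1673 + 96.74 = 1769.74
RR3 = 856 / 1769.74 = 0.4837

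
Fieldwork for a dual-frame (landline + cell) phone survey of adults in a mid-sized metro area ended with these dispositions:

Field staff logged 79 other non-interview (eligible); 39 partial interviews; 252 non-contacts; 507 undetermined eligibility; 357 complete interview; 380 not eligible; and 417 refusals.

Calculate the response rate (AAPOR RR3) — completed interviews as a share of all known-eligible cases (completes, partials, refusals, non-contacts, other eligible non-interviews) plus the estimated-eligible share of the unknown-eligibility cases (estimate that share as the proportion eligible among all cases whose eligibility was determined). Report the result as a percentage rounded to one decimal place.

Top: 357
Known eligible: 357 + 39 + 417 + 252 + 79 = 1144
e = 1144 / (1144 + 380) = 1144 / 1524 = 0.7507
Estimated eligible among unknowns: 0.7507 × 507 = 380.60
Base: 1144 + 380.60 = 1524.60
RR3 = 357 / 1524.60 = 0.2342

23.4%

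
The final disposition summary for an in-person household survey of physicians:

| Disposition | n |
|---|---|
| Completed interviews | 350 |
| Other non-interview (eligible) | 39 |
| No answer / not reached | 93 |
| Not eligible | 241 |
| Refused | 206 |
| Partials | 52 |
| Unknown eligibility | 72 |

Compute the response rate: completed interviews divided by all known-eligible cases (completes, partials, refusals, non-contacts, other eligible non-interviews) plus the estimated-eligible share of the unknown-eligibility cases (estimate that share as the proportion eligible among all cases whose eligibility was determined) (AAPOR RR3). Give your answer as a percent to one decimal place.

44.1%

Num = 350
Determined eligible = 350 + 52 + 206 + 93 + 39 = 740
e = 740 / (740 + 241) = 740 / 981 = 0.7543
e × U = 0.7543 × 72 = 54.31
Denom = 740 + 54.31 = 794.31
RR3 = 350 / 794.31 = 0.4406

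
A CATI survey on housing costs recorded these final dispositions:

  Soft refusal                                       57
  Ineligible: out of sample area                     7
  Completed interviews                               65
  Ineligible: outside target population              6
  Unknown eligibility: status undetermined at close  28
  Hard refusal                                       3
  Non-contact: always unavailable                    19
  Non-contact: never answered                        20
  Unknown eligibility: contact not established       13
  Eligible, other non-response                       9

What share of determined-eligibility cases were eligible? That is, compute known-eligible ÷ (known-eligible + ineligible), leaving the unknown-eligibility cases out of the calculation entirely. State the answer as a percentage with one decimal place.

93.0%

Refusal or break-off = 3 + 57 = 60
Non-contacts = 20 + 19 = 39
Undetermined eligibility = 13 + 28 = 41
Not eligible = 6 + 7 = 13
Eligible (known): 65 + 60 + 39 + 9 = 173
e = 173 / (173 + 13) = 173 / 186 = 0.9301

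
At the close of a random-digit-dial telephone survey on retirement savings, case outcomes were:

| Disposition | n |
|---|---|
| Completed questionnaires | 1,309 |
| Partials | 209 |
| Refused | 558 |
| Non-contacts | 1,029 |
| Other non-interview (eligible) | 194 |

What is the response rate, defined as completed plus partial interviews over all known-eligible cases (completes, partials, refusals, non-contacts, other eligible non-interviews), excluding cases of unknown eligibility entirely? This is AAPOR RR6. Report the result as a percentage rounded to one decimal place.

Numerator = 1309 + 209 = 1518
Denom = 1309 + 209 + 558 + 1029 + 194 = 3299
RR6 = 1518 / 3299 = 0.4601

46.0%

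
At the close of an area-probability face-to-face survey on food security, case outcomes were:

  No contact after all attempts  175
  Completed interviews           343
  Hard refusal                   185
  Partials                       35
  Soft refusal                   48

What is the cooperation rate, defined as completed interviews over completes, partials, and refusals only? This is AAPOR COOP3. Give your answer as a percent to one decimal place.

56.1%

Declined to participate = 185 + 48 = 233
Numerator: 343
Denom: 343 + 35 + 233 = 611
COOP3 = 343 / 611 = 0.5614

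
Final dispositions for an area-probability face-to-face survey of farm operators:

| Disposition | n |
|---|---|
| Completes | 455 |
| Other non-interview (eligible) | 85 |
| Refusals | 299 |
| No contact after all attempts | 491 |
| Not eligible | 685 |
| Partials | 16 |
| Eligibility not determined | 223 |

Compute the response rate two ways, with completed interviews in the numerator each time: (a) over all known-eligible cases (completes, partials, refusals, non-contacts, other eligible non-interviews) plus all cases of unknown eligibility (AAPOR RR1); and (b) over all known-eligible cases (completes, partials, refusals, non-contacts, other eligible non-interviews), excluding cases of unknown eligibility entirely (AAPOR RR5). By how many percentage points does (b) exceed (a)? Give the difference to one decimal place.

4.8

Num → 455
Denominator → 455 + 16 + 299 + 491 + 85 + 223 = 1569
RR1 = 455 / 1569 = 0.2900
Denominator → 455 + 16 + 299 + 491 + 85 = 1346
RR5 = 455 / 1346 = 0.3380
Difference = 33.80 − 29.00 = 4.80 percentage points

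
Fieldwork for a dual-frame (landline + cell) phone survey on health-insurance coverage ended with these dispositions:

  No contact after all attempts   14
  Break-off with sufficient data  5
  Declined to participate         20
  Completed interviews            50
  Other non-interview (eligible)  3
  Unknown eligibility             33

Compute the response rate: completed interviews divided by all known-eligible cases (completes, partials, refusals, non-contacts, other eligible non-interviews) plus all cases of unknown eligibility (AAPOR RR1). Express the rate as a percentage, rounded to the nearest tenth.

40.0%

Num: 50
Denom: 50 + 5 + 20 + 14 + 3 + 33 = 125
RR1 = 50 / 125 = 0.4000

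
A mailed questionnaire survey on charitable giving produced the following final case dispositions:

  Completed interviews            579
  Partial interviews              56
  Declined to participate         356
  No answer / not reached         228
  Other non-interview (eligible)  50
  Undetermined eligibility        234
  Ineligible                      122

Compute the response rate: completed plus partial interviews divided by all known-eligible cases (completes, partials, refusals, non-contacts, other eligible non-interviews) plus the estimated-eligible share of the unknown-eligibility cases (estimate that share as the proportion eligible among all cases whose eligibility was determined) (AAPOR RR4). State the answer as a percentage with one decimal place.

Numerator = 579 + 56 = 635
Eligible (known) = 579 + 56 + 356 + 228 + 50 = 1269
e = 1269 / (1269 + 122) = 1269 / 1391 = 0.9123
e × U = 0.9123 × 234 = 213.48
Denom = 1269 + 213.48 = 1482.48
RR4 = 635 / 1482.48 = 0.4283

42.8%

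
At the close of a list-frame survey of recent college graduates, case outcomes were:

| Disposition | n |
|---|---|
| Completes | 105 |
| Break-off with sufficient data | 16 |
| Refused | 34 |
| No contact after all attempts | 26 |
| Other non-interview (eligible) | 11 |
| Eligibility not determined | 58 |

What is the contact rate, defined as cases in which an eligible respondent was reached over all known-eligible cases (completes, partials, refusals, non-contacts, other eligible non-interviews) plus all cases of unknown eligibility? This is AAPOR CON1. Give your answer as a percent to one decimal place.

Top = 105 + 16 + 34 + 11 = 166
Base = 105 + 16 + 34 + 26 + 11 + 58 = 250
CON1 = 166 / 250 = 0.6640

66.4%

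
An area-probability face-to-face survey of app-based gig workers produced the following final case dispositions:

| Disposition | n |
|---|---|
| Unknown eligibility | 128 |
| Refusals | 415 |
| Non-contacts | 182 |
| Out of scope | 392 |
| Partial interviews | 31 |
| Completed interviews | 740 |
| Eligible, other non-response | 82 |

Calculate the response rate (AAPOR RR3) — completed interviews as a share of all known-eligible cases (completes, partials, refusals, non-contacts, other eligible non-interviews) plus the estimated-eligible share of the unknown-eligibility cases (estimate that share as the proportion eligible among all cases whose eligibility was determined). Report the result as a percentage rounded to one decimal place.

47.7%

Top → 740
Known eligible → 740 + 31 + 415 + 182 + 82 = 1450
e = 1450 / (1450 + 392) = 1450 / 1842 = 0.7872
e × U → 0.7872 × 128 = 100.76
Denominator → 1450 + 100.76 = 1550.76
RR3 = 740 / 1550.76 = 0.4772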